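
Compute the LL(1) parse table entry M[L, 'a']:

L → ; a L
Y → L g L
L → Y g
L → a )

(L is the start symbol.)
L → Y g, L → a )

To find M[L, 'a'], we find productions for L where 'a' is in the predict set (PREDICT(N → α) = (FIRST(α) \ {ε}) ∪ (FOLLOW(N) if α ⇒* ε)).

Relevant sets:
  FIRST(Y) = { ';', 'a' }

L → ; a L: PREDICT = { ';' }
L → Y g: PREDICT = { ';', 'a' }
  'a' is in predict set, so this production goes in M[L, 'a']
L → a ): PREDICT = { 'a' }
  'a' is in predict set, so this production goes in M[L, 'a']

M[L, 'a'] = L → Y g, L → a )  (a multiply-defined cell — the grammar is not LL(1))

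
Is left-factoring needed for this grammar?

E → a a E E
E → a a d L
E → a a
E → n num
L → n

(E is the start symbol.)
Yes, E has productions with common prefix 'a a'

Left-factoring is needed when two productions for the same non-terminal
share a common prefix on the right-hand side.

Productions for E:
  E → a a E E
  E → a a d L
  E → a a
  E → n num

Found common prefix 'a a' in productions for E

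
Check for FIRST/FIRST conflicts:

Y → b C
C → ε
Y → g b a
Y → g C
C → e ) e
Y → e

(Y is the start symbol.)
A FIRST/FIRST conflict occurs when two productions N → α and N → β for the same non-terminal have FIRST(α) ∩ FIRST(β) ≠ ∅ (with ε ∈ FIRST of a nullable right-hand side, so two nullable alternatives also conflict).

Productions for Y:
  Y → b C: FIRST = { 'b' }
  Y → g b a: FIRST = { 'g' }
  Y → g C: FIRST = { 'g' }
  Y → e: FIRST = { 'e' }
Productions for C:
  C → ε: FIRST = { ε }
  C → e ) e: FIRST = { 'e' }

Conflict for Y: Y → g b a and Y → g C
  Overlap: { 'g' }

Answer: Yes. Y → g b a / Y → g C on { 'g' }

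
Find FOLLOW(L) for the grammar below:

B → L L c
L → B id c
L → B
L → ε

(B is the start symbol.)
{ 'c' }

To compute FOLLOW(L), find every occurrence of L on a right-hand side N → α L β: add FIRST(β) \ {ε}, and if β is empty or nullable also add FOLLOW(N). Iterate to a fixed point.

In B → L L c: L is followed by L c, add FIRST(L c) \ {ε} = { 'c' }
In B → L L c: L is followed by c, add FIRST(c) \ {ε} = { 'c' }

Taking the union: FOLLOW(L) = { 'c' }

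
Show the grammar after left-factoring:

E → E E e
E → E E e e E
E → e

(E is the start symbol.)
Left-factoring transforms A → αβ₁ | αβ₂ into A → αA' and A' → β₁ | β₂
(α is the longest common prefix among the alternatives). Repeat until
no nonterminal has two alternatives with a common prefix.

Round 1: E has alternatives sharing prefix 'E E e'. Introduce E': E → E E e E'
  Add: E' → ε
  Add: E' → e E

No remaining common prefixes — done.

Resulting grammar:
E → E E e E'
E' → ε
E' → e E
E → e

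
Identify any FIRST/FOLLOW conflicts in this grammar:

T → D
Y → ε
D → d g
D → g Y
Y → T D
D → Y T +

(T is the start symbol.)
Yes. Y → T D with FOLLOW(Y) on { 'd', 'g' }

Nullable non-terminals: Y.
FIRST sets used below: FIRST(T) = { 'd', 'g' }

Y: nullable alternative(s) Y → ε; FOLLOW(Y) = { $, '+', 'd', 'g' }
  Y → ε: FIRST \ {ε} = { } — this is the only nullable alternative, skip
  Y → T D: FIRST \ {ε} = { 'd', 'g' } — overlaps FOLLOW(Y) on { 'd', 'g' }: CONFLICT

D, T have no nullable alternative, so no FIRST/FOLLOW check is needed there.

So the grammar has 1 FIRST/FOLLOW conflict (marked CONFLICT above).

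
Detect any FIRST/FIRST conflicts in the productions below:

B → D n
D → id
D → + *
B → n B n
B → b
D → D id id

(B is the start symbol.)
A FIRST/FIRST conflict occurs when two productions N → α and N → β for the same non-terminal have FIRST(α) ∩ FIRST(β) ≠ ∅ (with ε ∈ FIRST of a nullable right-hand side, so two nullable alternatives also conflict).

FIRST sets of the non-terminals at (or reachable through a nullable prefix from) the front of some alternative:
  FIRST(D) = { '+', 'id' }

Productions for B:
  B → D n: FIRST = { '+', 'id' }
  B → n B n: FIRST = { 'n' }
  B → b: FIRST = { 'b' }
Productions for D:
  D → id: FIRST = { 'id' }
  D → + *: FIRST = { '+' }
  D → D id id: FIRST = { '+', 'id' }

Conflict for D: D → id and D → D id id
  Overlap: { 'id' }
Conflict for D: D → + * and D → D id id
  Overlap: { '+' }

Answer: Yes. D → id / D → D id id on { 'id' }; D → '+' '*' / D → D id id on { '+' }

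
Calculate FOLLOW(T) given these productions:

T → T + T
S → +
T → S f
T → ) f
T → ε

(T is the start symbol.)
To compute FOLLOW(T), find every occurrence of T on a right-hand side N → α T β: add FIRST(β) \ {ε}, and if β is empty or nullable also add FOLLOW(N). Iterate to a fixed point.

T is the start symbol, so $ ∈ FOLLOW(T).
In T → T + T: T is followed by '+' T, add FIRST('+' T) \ {ε} = { '+' }
In T → T + T: T is at the end; this adds FOLLOW(T) to itself — nothing new

Taking the union: FOLLOW(T) = { $, '+' }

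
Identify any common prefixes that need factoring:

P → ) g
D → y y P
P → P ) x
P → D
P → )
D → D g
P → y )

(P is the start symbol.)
Yes, P has productions with common prefix ')'

Left-factoring is needed when two productions for the same non-terminal
share a common prefix on the right-hand side.

Productions for P:
  P → ) g
  P → P ) x
  P → D
  P → )
  P → y )
Productions for D:
  D → y y P
  D → D g

Found common prefix ')' in productions for P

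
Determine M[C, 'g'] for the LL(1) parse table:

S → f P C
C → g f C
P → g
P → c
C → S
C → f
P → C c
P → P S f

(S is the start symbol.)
C → g f C

To find M[C, 'g'], we find productions for C where 'g' is in the predict set (PREDICT(N → α) = (FIRST(α) \ {ε}) ∪ (FOLLOW(N) if α ⇒* ε)).

Relevant sets:
  FIRST(S) = { 'f' }

C → g f C: PREDICT = { 'g' }
  'g' is in predict set, so this production goes in M[C, 'g']
C → S: PREDICT = { 'f' }
C → f: PREDICT = { 'f' }

M[C, 'g'] = C → g f C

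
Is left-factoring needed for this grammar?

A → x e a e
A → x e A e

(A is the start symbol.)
Yes, A has productions with common prefix 'x e'

Left-factoring is needed when two productions for the same non-terminal
share a common prefix on the right-hand side.

Productions for A:
  A → x e a e
  A → x e A e

Found common prefix 'x e' in productions for A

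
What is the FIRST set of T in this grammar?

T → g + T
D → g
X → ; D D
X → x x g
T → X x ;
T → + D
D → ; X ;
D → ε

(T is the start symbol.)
FIRST sets of the other non-terminals involved (by the same procedure, iterated to a fixed point):
  FIRST(X) = { ';', 'x' }

From T → g + T:
  - g is a terminal: add 'g' and stop
From T → X x ;:
  - X is a non-terminal: add FIRST(X) \ {ε} = { ';', 'x' }
    X is not nullable, so stop
From T → + D:
  - '+' is a terminal: add '+' and stop

Collecting: FIRST(T) = { '+', ';', 'g', 'x' }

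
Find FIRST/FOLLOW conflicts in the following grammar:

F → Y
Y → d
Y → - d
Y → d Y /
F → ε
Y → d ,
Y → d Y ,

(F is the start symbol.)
No FIRST/FOLLOW conflicts.

Nullable non-terminals: F.
FIRST sets used below: FIRST(Y) = { '-', 'd' }

F: nullable alternative(s) F → ε; FOLLOW(F) = { $ }
  F → Y: FIRST \ {ε} = { '-', 'd' } — disjoint from FOLLOW(F)
  F → ε: FIRST \ {ε} = { } — this is the only nullable alternative, skip

Y has no nullable alternative, so no FIRST/FOLLOW check is needed there.

No FIRST/FOLLOW conflicts found.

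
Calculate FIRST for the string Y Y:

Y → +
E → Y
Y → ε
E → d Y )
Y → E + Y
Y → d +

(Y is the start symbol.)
FIRST sets of the non-terminals involved (from the grammar, by fixed-point iteration):
  FIRST(Y) = { '+', 'd', ε }

To compute FIRST(Y Y), process the symbols left to right:
Symbol Y is a non-terminal. Add FIRST(Y) \ {ε} = { '+', 'd' }
Y is nullable (ε ∈ FIRST(Y)), continue to the next symbol.
Symbol Y is a non-terminal. Add FIRST(Y) \ {ε} = { '+', 'd' }
Y is nullable (ε ∈ FIRST(Y)), continue to the next symbol.
All symbols are nullable, so ε is in the result.
FIRST(Y Y) = { '+', 'd', ε }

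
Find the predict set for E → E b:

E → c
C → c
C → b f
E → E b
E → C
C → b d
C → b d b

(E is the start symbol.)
PREDICT(E → E b) = (FIRST(RHS) \ {ε}) ∪ (FOLLOW(E) if ε ∈ FIRST(RHS), i.e. RHS ⇒* ε)
FIRST(E) = { 'b', 'c' }
FIRST(E b) = { 'b', 'c' }
ε ∉ FIRST(E b), so FOLLOW(E) is not added.
PREDICT(E → E b) = { 'b', 'c' }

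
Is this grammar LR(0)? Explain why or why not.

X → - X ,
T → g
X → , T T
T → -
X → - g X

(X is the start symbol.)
A grammar is LR(0) if no state in the canonical LR(0) collection has:
  - both a shift item (dot before a terminal) and a complete item (shift-reduce conflict), or
  - two or more complete items (reduce-reduce conflict; the accept item [X' → X .] counts as a complete item here).

Augment with X' → X and build the canonical LR(0) collection (I0 = CLOSURE({[X' → . X]}), then GOTO on every symbol after a dot until no new states appear). It has 12 states:
  I0: { [X → . , T T], [X → . - X ,], [X → . - g X], [X' → . X] }  — shift
  I1: { [T → . -], [T → . g], [X → , . T T] }  — shift
  I2: { [X → - . X ,], [X → - . g X], [X → . , T T], [X → . - X ,], [X → . - g X] }  — shift
  I3: { [X' → X .] }  — accept
  I4: { [X → - X . ,] }  — shift
  I5: { [X → - g . X], [X → . , T T], [X → . - X ,], [X → . - g X] }  — shift
  I6: { [X → - g X .] }  — reduce
  I7: { [X → - X , .] }  — reduce
  I8: { [T → - .] }  — reduce
  I9: { [T → . -], [T → . g], [X → , T . T] }  — shift
  I10: { [T → g .] }  — reduce
  I11: { [X → , T T .] }  — reduce

Every state is either a pure shift/goto state or contains exactly one complete item and nothing to shift — no conflicts. The grammar is LR(0).

Answer: Yes, the grammar is LR(0)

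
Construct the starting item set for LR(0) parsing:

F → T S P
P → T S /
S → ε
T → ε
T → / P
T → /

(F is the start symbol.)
First, augment the grammar with F' → F
I₀ = CLOSURE({ [F' → . F] }):
  [F' → . F] has the dot before F: add [F → . T S P]
  [F → . T S P] has the dot before T: add [T → .], [T → . / P], [T → . /]
No further items can be added.

I₀ = { [F → . T S P], [F' → . F], [T → . / P], [T → . /], [T → .] }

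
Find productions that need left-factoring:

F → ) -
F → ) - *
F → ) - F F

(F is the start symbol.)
Yes, F has productions with common prefix ') -'

Left-factoring is needed when two productions for the same non-terminal
share a common prefix on the right-hand side.

Productions for F:
  F → ) -
  F → ) - *
  F → ) - F F

Found common prefix ') -' in productions for F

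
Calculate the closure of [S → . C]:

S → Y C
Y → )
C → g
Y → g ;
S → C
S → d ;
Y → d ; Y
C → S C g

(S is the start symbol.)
{ [C → . S C g], [C → . g], [S → . C], [S → . Y C], [S → . d ;], [Y → . )], [Y → . d ; Y], [Y → . g ;] }

To compute CLOSURE, for each item [A → α.Bβ] where B is a non-terminal, add [B → .γ] for all productions B → γ; repeat for the newly added items until nothing changes.

Start with: [S → . C]
  [S → . C] has the dot before C: add [C → . g], [C → . S C g]
  [C → . S C g] has the dot before S: add [S → . Y C], [S → . d ;]
  [S → . Y C] has the dot before Y: add [Y → . )], [Y → . g ;], [Y → . d ; Y]
No further items can be added.

CLOSURE = { [C → . S C g], [C → . g], [S → . C], [S → . Y C], [S → . d ;], [Y → . )], [Y → . d ; Y], [Y → . g ;] }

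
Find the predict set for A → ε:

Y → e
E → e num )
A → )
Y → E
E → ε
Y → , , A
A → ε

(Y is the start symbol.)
{ $ }

PREDICT(A → ε) = (FIRST(RHS) \ {ε}) ∪ (FOLLOW(A) if ε ∈ FIRST(RHS), i.e. RHS ⇒* ε)
The right-hand side is ε (FIRST(ε) = { ε }), so the predict set is FOLLOW(A) = { $ }
PREDICT(A → ε) = { $ }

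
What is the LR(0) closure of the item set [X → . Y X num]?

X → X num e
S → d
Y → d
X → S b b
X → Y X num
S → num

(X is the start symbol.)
{ [X → . Y X num], [Y → . d] }

Start with: [X → . Y X num]
  [X → . Y X num] has the dot before Y: add [Y → . d]
No further items can be added.

CLOSURE = { [X → . Y X num], [Y → . d] }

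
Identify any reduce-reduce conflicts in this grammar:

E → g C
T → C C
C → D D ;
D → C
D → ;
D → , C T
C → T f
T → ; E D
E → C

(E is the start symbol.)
Yes — I3: [D → C .] vs [E → C .]; I8: [D → C .] vs [E → g C .]; I9: [D → C .] vs [T → C C .]; I13: [C → D D ; .] vs [D → ; .]

A reduce-reduce conflict occurs when an LR(0) state has two complete items [A → α .] and [B → β .] — both call for a reduction, and with no lookahead the parser cannot choose between them.

Augment with E' → E and build the canonical LR(0) collection (I0 = CLOSURE({[E' → . E]}), then GOTO on every symbol after a dot until no new states appear). It has 18 states:
  I0: { [C → . D D ;], [C → . T f], [D → . , C T], [D → . ;], [D → . C], [E → . C], [E → . g C], [E' → . E], [T → . ; E D], [T → . C C] }  — shift
  I1: { [C → . D D ;], [C → . T f], [D → , . C T], [D → . , C T], [D → . ;], [D → . C], [T → . ; E D], [T → . C C] }  — shift
  I2: { [C → . D D ;], [C → . T f], [D → . , C T], [D → . ;], [D → . C], [D → ; .], [E → . C], [E → . g C], [T → . ; E D], [T → . C C], [T → ; . E D] }  — shift, reduce
  I3: { [C → . D D ;], [C → . T f], [D → . , C T], [D → . ;], [D → . C], [D → C .], [E → C .], [T → . ; E D], [T → . C C], [T → C . C] }  — shift, 2 reduces
  I4: { [C → . D D ;], [C → . T f], [C → D . D ;], [D → . , C T], [D → . ;], [D → . C], [T → . ; E D], [T → . C C] }  — shift
  I5: { [E' → E .] }  — accept
  I6: { [C → T . f] }  — shift
  I7: { [C → . D D ;], [C → . T f], [D → . , C T], [D → . ;], [D → . C], [E → g . C], [T → . ; E D], [T → . C C] }  — shift
  I8: { [C → . D D ;], [C → . T f], [D → . , C T], [D → . ;], [D → . C], [D → C .], [E → g C .], [T → . ; E D], [T → . C C], [T → C . C] }  — shift, 2 reduces
  I9: { [C → . D D ;], [C → . T f], [D → . , C T], [D → . ;], [D → . C], [D → C .], [T → . ; E D], [T → . C C], [T → C . C], [T → C C .] }  — shift, 2 reduces
  I10: { [C → T f .] }  — reduce
  I11: { [C → . D D ;], [C → . T f], [D → . , C T], [D → . ;], [D → . C], [D → C .], [T → . ; E D], [T → . C C], [T → C . C] }  — shift, reduce
  I12: { [C → . D D ;], [C → . T f], [C → D . D ;], [C → D D . ;], [D → . , C T], [D → . ;], [D → . C], [T → . ; E D], [T → . C C] }  — shift
  I13: { [C → . D D ;], [C → . T f], [C → D D ; .], [D → . , C T], [D → . ;], [D → . C], [D → ; .], [E → . C], [E → . g C], [T → . ; E D], [T → . C C], [T → ; . E D] }  — shift, 2 reduces
  I14: { [C → . D D ;], [C → . T f], [D → . , C T], [D → . ;], [D → . C], [T → . ; E D], [T → . C C], [T → ; E . D] }  — shift
  I15: { [C → . D D ;], [C → . T f], [C → D . D ;], [D → . , C T], [D → . ;], [D → . C], [T → . ; E D], [T → . C C], [T → ; E D .] }  — shift, reduce
  I16: { [C → . D D ;], [C → . T f], [D → , C . T], [D → . , C T], [D → . ;], [D → . C], [D → C .], [T → . ; E D], [T → . C C], [T → C . C] }  — shift, reduce
  I17: { [C → T . f], [D → , C T .] }  — shift, reduce

I3 contains complete items [D → C .], [E → C .] — reduce-reduce conflict.
I8 contains complete items [D → C .], [E → g C .] — reduce-reduce conflict.
I9 contains complete items [D → C .], [T → C C .] — reduce-reduce conflict.
I13 contains complete items [C → D D ; .], [D → ; .] — reduce-reduce conflict.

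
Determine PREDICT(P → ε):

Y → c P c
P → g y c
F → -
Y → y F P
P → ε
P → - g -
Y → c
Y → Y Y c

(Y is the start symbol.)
{ $, 'c', 'y' }

PREDICT(P → ε) = (FIRST(RHS) \ {ε}) ∪ (FOLLOW(P) if ε ∈ FIRST(RHS), i.e. RHS ⇒* ε)
The right-hand side is ε (FIRST(ε) = { ε }), so the predict set is FOLLOW(P) = { $, 'c', 'y' }
PREDICT(P → ε) = { $, 'c', 'y' }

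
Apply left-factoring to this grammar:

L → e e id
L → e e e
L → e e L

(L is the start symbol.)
Left-factoring transforms A → αβ₁ | αβ₂ into A → αA' and A' → β₁ | β₂
(α is the longest common prefix among the alternatives). Repeat until
no nonterminal has two alternatives with a common prefix.

Round 1: L has alternatives sharing prefix 'e e'. Introduce L': L → e e L'
  Add: L' → id
  Add: L' → e
  Add: L' → L

No remaining common prefixes — done.

Resulting grammar:
L → e e L'
L' → id
L' → e
L' → L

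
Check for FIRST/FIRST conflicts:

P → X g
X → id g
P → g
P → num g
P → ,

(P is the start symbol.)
No FIRST/FIRST conflicts.

FIRST sets of the non-terminals at (or reachable through a nullable prefix from) the front of some alternative:
  FIRST(X) = { 'id' }

Productions for P:
  P → X g: FIRST = { 'id' }
  P → g: FIRST = { 'g' }
  P → num g: FIRST = { 'num' }
  P → ,: FIRST = { ',' }
X has only one production, so no FIRST/FIRST conflict is possible there.

All alternatives of each non-terminal have pairwise disjoint FIRST sets.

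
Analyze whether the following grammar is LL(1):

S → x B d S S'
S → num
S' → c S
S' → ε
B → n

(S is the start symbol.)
Relevant sets:
  FOLLOW(S') = { $, 'c' }

For S:
  PREDICT(S → x B d S S') = { 'x' }
  PREDICT(S → num) = { 'num' }
For S':
  PREDICT(S' → c S) = { 'c' }
  PREDICT(S' → ε) = { $, 'c' }
B has a single production, so nothing to check there.

Conflict found: Predict set conflict for S': { 'c' }
The grammar is NOT LL(1).

Answer: No. Predict set conflict for S': { 'c' }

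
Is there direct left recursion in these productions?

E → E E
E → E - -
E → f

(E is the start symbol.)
Yes, E is left-recursive

E → E E: LEFT RECURSIVE (starts with E)
E → E - -: LEFT RECURSIVE (starts with E)
E → f: starts with f

The grammar has direct left recursion on: E.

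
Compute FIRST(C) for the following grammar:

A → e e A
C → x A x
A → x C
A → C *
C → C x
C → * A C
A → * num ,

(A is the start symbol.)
From C → x A x:
  - x is a terminal: add 'x' and stop
From C → C x:
  - C is the symbol being defined: contributes nothing new
    C is not nullable, so stop
From C → * A C:
  - '*' is a terminal: add '*' and stop

Collecting: FIRST(C) = { '*', 'x' }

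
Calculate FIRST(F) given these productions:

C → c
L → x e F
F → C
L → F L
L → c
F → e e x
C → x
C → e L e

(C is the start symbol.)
{ 'c', 'e', 'x' }

To compute FIRST(F), examine every production with F on the left-hand side, reading each right-hand side left to right until a non-nullable symbol is reached.

FIRST sets of the other non-terminals involved (by the same procedure, iterated to a fixed point):
  FIRST(C) = { 'c', 'e', 'x' }

From F → C:
  - C is a non-terminal: add FIRST(C) \ {ε} = { 'c', 'e', 'x' }
    C is not nullable, so stop
From F → e e x:
  - e is a terminal: add 'e' and stop

Collecting: FIRST(F) = { 'c', 'e', 'x' }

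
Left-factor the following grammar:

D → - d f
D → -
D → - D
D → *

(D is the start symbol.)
D → - D'
D' → d f
D' → ε
D' → D
D → *

Left-factoring transforms A → αβ₁ | αβ₂ into A → αA' and A' → β₁ | β₂
(α is the longest common prefix among the alternatives). Repeat until
no nonterminal has two alternatives with a common prefix.

Round 1: D has alternatives sharing prefix '-'. Introduce D': D → - D'
  Add: D' → d f
  Add: D' → ε
  Add: D' → D

No remaining common prefixes — done.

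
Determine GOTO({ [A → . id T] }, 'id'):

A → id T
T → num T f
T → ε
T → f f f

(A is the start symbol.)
GOTO(I, 'id') = CLOSURE({ [A → αX.β] : [A → α.Xβ] ∈ I, X = 'id' })

Items with dot before 'id', with the dot advanced:
  [A → . id T] → [A → id . T]
Closure of the advanced items:
  [A → id . T] has the dot before T: add [T → . num T f], [T → .], [T → . f f f]

GOTO = { [A → id . T], [T → . f f f], [T → . num T f], [T → .] }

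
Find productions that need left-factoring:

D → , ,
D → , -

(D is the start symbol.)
Yes, D has productions with common prefix ','

Left-factoring is needed when two productions for the same non-terminal
share a common prefix on the right-hand side.

Productions for D:
  D → , ,
  D → , -

Found common prefix ',' in productions for D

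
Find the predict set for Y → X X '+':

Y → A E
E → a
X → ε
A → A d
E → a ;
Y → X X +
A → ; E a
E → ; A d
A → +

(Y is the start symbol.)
{ '+' }

PREDICT(Y → X X '+') = (FIRST(RHS) \ {ε}) ∪ (FOLLOW(Y) if ε ∈ FIRST(RHS), i.e. RHS ⇒* ε)
FIRST(X) = { ε }
FIRST(X X '+') = { '+' }
ε ∉ FIRST(X X '+'), so FOLLOW(Y) is not added.
PREDICT(Y → X X '+') = { '+' }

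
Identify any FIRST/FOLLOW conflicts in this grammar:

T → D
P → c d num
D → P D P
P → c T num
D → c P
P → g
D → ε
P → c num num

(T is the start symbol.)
Yes. D → P D P with FOLLOW(D) on { 'c', 'g' }; D → c P with FOLLOW(D) on { 'c' }

Nullable non-terminals: D, T.
FIRST sets used below: FIRST(P) = { 'c', 'g' }

D: nullable alternative(s) D → ε; FOLLOW(D) = { $, 'c', 'g', 'num' }
  D → P D P: FIRST \ {ε} = { 'c', 'g' } — overlaps FOLLOW(D) on { 'c', 'g' }: CONFLICT
  D → c P: FIRST \ {ε} = { 'c' } — overlaps FOLLOW(D) on { 'c' }: CONFLICT
  D → ε: FIRST \ {ε} = { } — this is the only nullable alternative, skip
T has a nullable alternative but only one production, so nothing to check.

P has no nullable alternative, so no FIRST/FOLLOW check is needed there.

So the grammar has 2 FIRST/FOLLOW conflicts (marked CONFLICT above).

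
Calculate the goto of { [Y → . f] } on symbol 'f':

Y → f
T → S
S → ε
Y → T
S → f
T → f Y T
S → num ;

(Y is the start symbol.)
GOTO(I, 'f') = CLOSURE({ [A → αX.β] : [A → α.Xβ] ∈ I, X = 'f' })

Items with dot before 'f', with the dot advanced:
  [Y → . f] → [Y → f .]
Closure adds nothing (no advanced item has the dot before a non-terminal).

GOTO = { [Y → f .] }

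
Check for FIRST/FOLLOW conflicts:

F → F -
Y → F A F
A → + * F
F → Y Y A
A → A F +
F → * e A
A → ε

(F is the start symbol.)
Nullable non-terminals: A.
FIRST sets used below: FIRST(A) = { '*', '+', ε }, FIRST(F) = { '*' }

A: nullable alternative(s) A → ε; FOLLOW(A) = { $, '*', '+', '-' }
  A → + * F: FIRST \ {ε} = { '+' } — overlaps FOLLOW(A) on { '+' }: CONFLICT
  A → A F +: FIRST \ {ε} = { '*', '+' } — overlaps FOLLOW(A) on { '*', '+' }: CONFLICT
  A → ε: FIRST \ {ε} = { } — this is the only nullable alternative, skip

F, Y have no nullable alternative, so no FIRST/FOLLOW check is needed there.

So the grammar has 2 FIRST/FOLLOW conflicts (marked CONFLICT above).

Answer: Yes. A → '+' '*' F with FOLLOW(A) on { '+' }; A → A F '+' with FOLLOW(A) on { '*', '+' }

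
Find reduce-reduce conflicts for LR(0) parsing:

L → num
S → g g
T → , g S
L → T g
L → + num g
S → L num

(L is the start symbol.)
No reduce-reduce conflicts

A reduce-reduce conflict occurs when an LR(0) state has two complete items [A → α .] and [B → β .] — both call for a reduction, and with no lookahead the parser cannot choose between them.

Augment with L' → L and build the canonical LR(0) collection (I0 = CLOSURE({[L' → . L]}), then GOTO on every symbol after a dot until no new states appear). It has 15 states:
  I0: { [L → . + num g], [L → . T g], [L → . num], [L' → . L], [T → . , g S] }  — shift
  I1: { [L → + . num g] }  — shift
  I2: { [T → , . g S] }  — shift
  I3: { [L' → L .] }  — accept
  I4: { [L → T . g] }  — shift
  I5: { [L → num .] }  — reduce
  I6: { [L → T g .] }  — reduce
  I7: { [L → . + num g], [L → . T g], [L → . num], [S → . L num], [S → . g g], [T → , g . S], [T → . , g S] }  — shift
  I8: { [S → L . num] }  — shift
  I9: { [T → , g S .] }  — reduce
  I10: { [S → g . g] }  — shift
  I11: { [S → g g .] }  — reduce
  I12: { [S → L num .] }  — reduce
  I13: { [L → + num . g] }  — shift
  I14: { [L → + num g .] }  — reduce

No state contains more than one complete item.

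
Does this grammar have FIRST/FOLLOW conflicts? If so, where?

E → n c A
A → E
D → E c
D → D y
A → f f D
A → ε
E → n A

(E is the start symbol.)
No FIRST/FOLLOW conflicts.

Nullable non-terminals: A.
FIRST sets used below: FIRST(E) = { 'n' }

A: nullable alternative(s) A → ε; FOLLOW(A) = { $, 'c' }
  A → E: FIRST \ {ε} = { 'n' } — disjoint from FOLLOW(A)
  A → f f D: FIRST \ {ε} = { 'f' } — disjoint from FOLLOW(A)
  A → ε: FIRST \ {ε} = { } — this is the only nullable alternative, skip

D, E have no nullable alternative, so no FIRST/FOLLOW check is needed there.

No FIRST/FOLLOW conflicts found.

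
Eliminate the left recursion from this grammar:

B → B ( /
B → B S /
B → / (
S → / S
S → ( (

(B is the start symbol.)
B → / ( B'
B' → ( / B'
B' → S / B'
B' → ε
S → / S
S → ( (

B is directly left-recursive. The standard transformation for
  A → A α₁ | ... | A α_m | β₁ | ... | β_n
is
  A  → β₁ A' | ... | β_n A'
  A' → α₁ A' | ... | α_m A' | ε

B → / ( becomes B → / ( B'
B → B ( / becomes B' → ( / B'
B → B S / becomes B' → S / B'
Add B' → ε

Productions for other non-terminals are unchanged:
  S → / S
  S → ( (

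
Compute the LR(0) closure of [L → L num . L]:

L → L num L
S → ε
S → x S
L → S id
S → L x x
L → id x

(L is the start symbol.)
{ [L → . L num L], [L → . S id], [L → . id x], [L → L num . L], [S → . L x x], [S → . x S], [S → .] }

To compute CLOSURE, for each item [A → α.Bβ] where B is a non-terminal, add [B → .γ] for all productions B → γ; repeat for the newly added items until nothing changes.

Start with: [L → L num . L]
  [L → L num . L] has the dot before L: add [L → . L num L], [L → . S id], [L → . id x]
  [L → . S id] has the dot before S: add [S → .], [S → . x S], [S → . L x x]
No further items can be added.

CLOSURE = { [L → . L num L], [L → . S id], [L → . id x], [L → L num . L], [S → . L x x], [S → . x S], [S → .] }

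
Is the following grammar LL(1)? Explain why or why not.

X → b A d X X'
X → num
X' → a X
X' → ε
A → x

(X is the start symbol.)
A grammar is LL(1) if for each non-terminal N with multiple productions, the predict sets of those productions are pairwise disjoint, where PREDICT(N → α) = (FIRST(α) \ {ε}) ∪ (FOLLOW(N) if α ⇒* ε).

Relevant sets:
  FOLLOW(X') = { $, 'a' }

For X:
  PREDICT(X → b A d X X') = { 'b' }
  PREDICT(X → num) = { 'num' }
For X':
  PREDICT(X' → a X) = { 'a' }
  PREDICT(X' → ε) = { $, 'a' }
A has a single production, so nothing to check there.

Conflict found: Predict set conflict for X': { 'a' }
The grammar is NOT LL(1).

Answer: No. Predict set conflict for X': { 'a' }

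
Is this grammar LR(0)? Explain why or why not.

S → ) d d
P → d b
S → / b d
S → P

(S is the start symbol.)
Yes, the grammar is LR(0)

A grammar is LR(0) if no state in the canonical LR(0) collection has:
  - both a shift item (dot before a terminal) and a complete item (shift-reduce conflict), or
  - two or more complete items (reduce-reduce conflict; the accept item [S' → S .] counts as a complete item here).

Augment with S' → S and build the canonical LR(0) collection (I0 = CLOSURE({[S' → . S]}), then GOTO on every symbol after a dot until no new states appear). It has 11 states:
  I0: { [P → . d b], [S → . ) d d], [S → . / b d], [S → . P], [S' → . S] }  — shift
  I1: { [S → ) . d d] }  — shift
  I2: { [S → / . b d] }  — shift
  I3: { [S → P .] }  — reduce
  I4: { [S' → S .] }  — accept
  I5: { [P → d . b] }  — shift
  I6: { [P → d b .] }  — reduce
  I7: { [S → / b . d] }  — shift
  I8: { [S → / b d .] }  — reduce
  I9: { [S → ) d . d] }  — shift
  I10: { [S → ) d d .] }  — reduce

Every state is either a pure shift/goto state or contains exactly one complete item and nothing to shift — no conflicts. The grammar is LR(0).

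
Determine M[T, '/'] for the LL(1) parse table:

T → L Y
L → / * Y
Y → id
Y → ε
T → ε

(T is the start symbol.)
T → L Y

To find M[T, '/'], we find productions for T where '/' is in the predict set (PREDICT(N → α) = (FIRST(α) \ {ε}) ∪ (FOLLOW(N) if α ⇒* ε)).

Relevant sets:
  FIRST(L) = { '/' }
  FOLLOW(T) = { $ }

T → L Y: PREDICT = { '/' }
  '/' is in predict set, so this production goes in M[T, '/']
T → ε: PREDICT = { $ }

M[T, '/'] = T → L Y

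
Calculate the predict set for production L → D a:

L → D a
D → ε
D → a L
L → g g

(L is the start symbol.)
PREDICT(L → D a) = (FIRST(RHS) \ {ε}) ∪ (FOLLOW(L) if ε ∈ FIRST(RHS), i.e. RHS ⇒* ε)
FIRST(D) = { 'a', ε }
FIRST(D a) = { 'a' }
ε ∉ FIRST(D a), so FOLLOW(L) is not added.
PREDICT(L → D a) = { 'a' }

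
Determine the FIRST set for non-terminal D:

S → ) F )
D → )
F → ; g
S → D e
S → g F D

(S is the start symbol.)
{ ')' }

From D → ):
  - ')' is a terminal: add ')' and stop

Collecting: FIRST(D) = { ')' }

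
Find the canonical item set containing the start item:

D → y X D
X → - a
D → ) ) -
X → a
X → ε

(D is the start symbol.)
First, augment the grammar with D' → D
I₀ = CLOSURE({ [D' → . D] }):
  [D' → . D] has the dot before D: add [D → . y X D], [D → . ) ) -]
No further items can be added.

I₀ = { [D → . ) ) -], [D → . y X D], [D' → . D] }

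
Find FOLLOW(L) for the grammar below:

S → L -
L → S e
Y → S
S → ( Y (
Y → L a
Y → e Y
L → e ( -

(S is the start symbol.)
{ '-', 'a' }

To compute FOLLOW(L), find every occurrence of L on a right-hand side N → α L β: add FIRST(β) \ {ε}, and if β is empty or nullable also add FOLLOW(N). Iterate to a fixed point.

In S → L -: L is followed by '-', add FIRST('-') \ {ε} = { '-' }
In Y → L a: L is followed by a, add FIRST(a) \ {ε} = { 'a' }

Taking the union: FOLLOW(L) = { '-', 'a' }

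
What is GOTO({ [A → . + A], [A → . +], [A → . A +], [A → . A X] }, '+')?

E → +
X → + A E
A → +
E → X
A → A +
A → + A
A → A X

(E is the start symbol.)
{ [A → + . A], [A → + .], [A → . + A], [A → . +], [A → . A +], [A → . A X] }

GOTO(I, '+') = CLOSURE({ [A → αX.β] : [A → α.Xβ] ∈ I, X = '+' })

Items with dot before '+', with the dot advanced:
  [A → . +] → [A → + .]
  [A → . + A] → [A → + . A]
Closure of the advanced items:
  [A → + . A] has the dot before A: add [A → . +], [A → . A +], [A → . + A], [A → . A X]

GOTO = { [A → + . A], [A → + .], [A → . + A], [A → . +], [A → . A +], [A → . A X] }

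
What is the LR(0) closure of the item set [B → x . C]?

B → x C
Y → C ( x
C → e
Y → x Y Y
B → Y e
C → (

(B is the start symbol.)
To compute CLOSURE, for each item [A → α.Bβ] where B is a non-terminal, add [B → .γ] for all productions B → γ; repeat for the newly added items until nothing changes.

Start with: [B → x . C]
  [B → x . C] has the dot before C: add [C → . e], [C → . (]
No further items can be added.

CLOSURE = { [B → x . C], [C → . (], [C → . e] }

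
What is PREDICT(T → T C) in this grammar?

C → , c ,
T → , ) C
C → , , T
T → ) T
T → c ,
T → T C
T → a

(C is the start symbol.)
PREDICT(T → T C) = (FIRST(RHS) \ {ε}) ∪ (FOLLOW(T) if ε ∈ FIRST(RHS), i.e. RHS ⇒* ε)
FIRST(T) = { ')', ',', 'a', 'c' }
FIRST(T C) = { ')', ',', 'a', 'c' }
ε ∉ FIRST(T C), so FOLLOW(T) is not added.
PREDICT(T → T C) = { ')', ',', 'a', 'c' }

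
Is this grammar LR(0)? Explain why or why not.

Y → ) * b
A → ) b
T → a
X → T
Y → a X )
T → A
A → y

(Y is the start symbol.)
Yes, the grammar is LR(0)

Augment with Y' → Y and build the canonical LR(0) collection (I0 = CLOSURE({[Y' → . Y]}), then GOTO on every symbol after a dot until no new states appear). It has 14 states:
  I0: { [Y → . ) * b], [Y → . a X )], [Y' → . Y] }  — shift
  I1: { [Y → ) . * b] }  — shift
  I2: { [Y' → Y .] }  — accept
  I3: { [A → . ) b], [A → . y], [T → . A], [T → . a], [X → . T], [Y → a . X )] }  — shift
  I4: { [A → ) . b] }  — shift
  I5: { [T → A .] }  — reduce
  I6: { [X → T .] }  — reduce
  I7: { [Y → a X . )] }  — shift
  I8: { [T → a .] }  — reduce
  I9: { [A → y .] }  — reduce
  I10: { [Y → a X ) .] }  — reduce
  I11: { [A → ) b .] }  — reduce
  I12: { [Y → ) * . b] }  — shift
  I13: { [Y → ) * b .] }  — reduce

Every state is either a pure shift/goto state or contains exactly one complete item and nothing to shift — no conflicts. The grammar is LR(0).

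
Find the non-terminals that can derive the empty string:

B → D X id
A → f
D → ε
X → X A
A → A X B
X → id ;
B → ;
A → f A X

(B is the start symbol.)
{ 'D' }

ε-productions: D → ε
So D is immediately nullable.
No further non-terminal can be added: every production for the remaining non-terminals contains a terminal or a non-nullable non-terminal.
Nullable = { 'D' }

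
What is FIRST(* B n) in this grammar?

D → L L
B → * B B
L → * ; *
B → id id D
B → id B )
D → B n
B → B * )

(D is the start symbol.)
{ '*' }

To compute FIRST(* B n), process the symbols left to right:
Symbol * is a terminal. Add '*' and stop.
FIRST(* B n) = { '*' }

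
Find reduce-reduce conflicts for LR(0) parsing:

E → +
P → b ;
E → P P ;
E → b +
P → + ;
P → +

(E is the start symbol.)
Yes — I1: [E → + .] vs [P → + .]

Augment with E' → E and build the canonical LR(0) collection (I0 = CLOSURE({[E' → . E]}), then GOTO on every symbol after a dot until no new states appear). It has 12 states:
  I0: { [E → . +], [E → . P P ;], [E → . b +], [E' → . E], [P → . + ;], [P → . +], [P → . b ;] }  — shift
  I1: { [E → + .], [P → + . ;], [P → + .] }  — shift, 2 reduces
  I2: { [E' → E .] }  — accept
  I3: { [E → P . P ;], [P → . + ;], [P → . +], [P → . b ;] }  — shift
  I4: { [E → b . +], [P → b . ;] }  — shift
  I5: { [E → b + .] }  — reduce
  I6: { [P → b ; .] }  — reduce
  I7: { [P → + . ;], [P → + .] }  — shift, reduce
  I8: { [E → P P . ;] }  — shift
  I9: { [P → b . ;] }  — shift
  I10: { [E → P P ; .] }  — reduce
  I11: { [P → + ; .] }  — reduce

I1 contains complete items [E → + .], [P → + .] — reduce-reduce conflict.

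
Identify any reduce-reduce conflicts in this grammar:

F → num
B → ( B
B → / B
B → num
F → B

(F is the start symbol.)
Yes — I5: [B → num .] vs [F → num .]

Augment with F' → F and build the canonical LR(0) collection (I0 = CLOSURE({[F' → . F]}), then GOTO on every symbol after a dot until no new states appear). It has 9 states:
  I0: { [B → . ( B], [B → . / B], [B → . num], [F → . B], [F → . num], [F' → . F] }  — shift
  I1: { [B → ( . B], [B → . ( B], [B → . / B], [B → . num] }  — shift
  I2: { [B → . ( B], [B → . / B], [B → . num], [B → / . B] }  — shift
  I3: { [F → B .] }  — reduce
  I4: { [F' → F .] }  — accept
  I5: { [B → num .], [F → num .] }  — 2 reduces
  I6: { [B → / B .] }  — reduce
  I7: { [B → num .] }  — reduce
  I8: { [B → ( B .] }  — reduce

I5 contains complete items [B → num .], [F → num .] — reduce-reduce conflict.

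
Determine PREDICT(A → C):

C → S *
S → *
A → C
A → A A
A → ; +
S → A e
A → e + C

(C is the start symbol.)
{ '*', ';', 'e' }

PREDICT(A → C) = (FIRST(RHS) \ {ε}) ∪ (FOLLOW(A) if ε ∈ FIRST(RHS), i.e. RHS ⇒* ε)
FIRST(C) = { '*', ';', 'e' }
FIRST(C) = { '*', ';', 'e' }
ε ∉ FIRST(C), so FOLLOW(A) is not added.
PREDICT(A → C) = { '*', ';', 'e' }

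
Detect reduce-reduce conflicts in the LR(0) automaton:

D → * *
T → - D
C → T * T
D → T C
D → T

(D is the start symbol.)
Augment with D' → D and build the canonical LR(0) collection (I0 = CLOSURE({[D' → . D]}), then GOTO on every symbol after a dot until no new states appear). It has 11 states:
  I0: { [D → . * *], [D → . T C], [D → . T], [D' → . D], [T → . - D] }  — shift
  I1: { [D → * . *] }  — shift
  I2: { [D → . * *], [D → . T C], [D → . T], [T → - . D], [T → . - D] }  — shift
  I3: { [D' → D .] }  — accept
  I4: { [C → . T * T], [D → T . C], [D → T .], [T → . - D] }  — shift, reduce
  I5: { [D → T C .] }  — reduce
  I6: { [C → T . * T] }  — shift
  I7: { [C → T * . T], [T → . - D] }  — shift
  I8: { [C → T * T .] }  — reduce
  I9: { [T → - D .] }  — reduce
  I10: { [D → * * .] }  — reduce

No state contains more than one complete item.

Answer: No reduce-reduce conflicts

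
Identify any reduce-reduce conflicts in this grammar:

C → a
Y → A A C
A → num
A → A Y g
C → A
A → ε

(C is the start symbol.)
A reduce-reduce conflict occurs when an LR(0) state has two complete items [A → α .] and [B → β .] — both call for a reduction, and with no lookahead the parser cannot choose between them.

Augment with C' → C and build the canonical LR(0) collection (I0 = CLOSURE({[C' → . C]}), then GOTO on every symbol after a dot until no new states appear). It has 11 states:
  I0: { [A → . A Y g], [A → . num], [A → .], [C → . A], [C → . a], [C' → . C] }  — shift, reduce
  I1: { [A → . A Y g], [A → . num], [A → .], [A → A . Y g], [C → A .], [Y → . A A C] }  — shift, 2 reduces
  I2: { [C' → C .] }  — accept
  I3: { [C → a .] }  — reduce
  I4: { [A → num .] }  — reduce
  I5: { [A → . A Y g], [A → . num], [A → .], [A → A . Y g], [Y → . A A C], [Y → A . A C] }  — shift, reduce
  I6: { [A → A Y . g] }  — shift
  I7: { [A → A Y g .] }  — reduce
  I8: { [A → . A Y g], [A → . num], [A → .], [A → A . Y g], [C → . A], [C → . a], [Y → . A A C], [Y → A . A C], [Y → A A . C] }  — shift, reduce
  I9: { [A → . A Y g], [A → . num], [A → .], [A → A . Y g], [C → . A], [C → . a], [C → A .], [Y → . A A C], [Y → A . A C], [Y → A A . C] }  — shift, 2 reduces
  I10: { [Y → A A C .] }  — reduce

I1 contains complete items [A → .], [C → A .] — reduce-reduce conflict.
I9 contains complete items [A → .], [C → A .] — reduce-reduce conflict.

Answer: Yes — I1: [A → .] vs [C → A .]; I9: [A → .] vs [C → A .]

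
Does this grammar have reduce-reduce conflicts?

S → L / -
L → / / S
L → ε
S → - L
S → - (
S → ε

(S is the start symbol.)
Yes — I0: [L → .] vs [S → .]; I7: [L → .] vs [S → .]

A reduce-reduce conflict occurs when an LR(0) state has two complete items [A → α .] and [B → β .] — both call for a reduction, and with no lookahead the parser cannot choose between them.

Augment with S' → S and build the canonical LR(0) collection (I0 = CLOSURE({[S' → . S]}), then GOTO on every symbol after a dot until no new states appear). It has 11 states:
  I0: { [L → . / / S], [L → .], [S → . - (], [S → . - L], [S → . L / -], [S → .], [S' → . S] }  — shift, 2 reduces
  I1: { [L → . / / S], [L → .], [S → - . (], [S → - . L] }  — shift, reduce
  I2: { [L → / . / S] }  — shift
  I3: { [S → L . / -] }  — shift
  I4: { [S' → S .] }  — accept
  I5: { [S → L / . -] }  — shift
  I6: { [S → L / - .] }  — reduce
  I7: { [L → . / / S], [L → .], [L → / / . S], [S → . - (], [S → . - L], [S → . L / -], [S → .] }  — shift, 2 reduces
  I8: { [L → / / S .] }  — reduce
  I9: { [S → - ( .] }  — reduce
  I10: { [S → - L .] }  — reduce

I0 contains complete items [L → .], [S → .] — reduce-reduce conflict.
I7 contains complete items [L → .], [S → .] — reduce-reduce conflict.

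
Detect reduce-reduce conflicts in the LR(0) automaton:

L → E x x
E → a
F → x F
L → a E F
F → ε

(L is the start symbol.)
No reduce-reduce conflicts

Augment with L' → L and build the canonical LR(0) collection (I0 = CLOSURE({[L' → . L]}), then GOTO on every symbol after a dot until no new states appear). It has 11 states:
  I0: { [E → . a], [L → . E x x], [L → . a E F], [L' → . L] }  — shift
  I1: { [L → E . x x] }  — shift
  I2: { [L' → L .] }  — accept
  I3: { [E → . a], [E → a .], [L → a . E F] }  — shift, reduce
  I4: { [F → . x F], [F → .], [L → a E . F] }  — shift, reduce
  I5: { [E → a .] }  — reduce
  I6: { [L → a E F .] }  — reduce
  I7: { [F → . x F], [F → .], [F → x . F] }  — shift, reduce
  I8: { [F → x F .] }  — reduce
  I9: { [L → E x . x] }  — shift
  I10: { [L → E x x .] }  — reduce

No state contains more than one complete item.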